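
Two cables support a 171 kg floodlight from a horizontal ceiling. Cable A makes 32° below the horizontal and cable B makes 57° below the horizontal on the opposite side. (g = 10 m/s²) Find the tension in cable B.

Weight W = 171 × 10 = 1710 N acts straight down.
Horizontal: T_A cos 32° = T_B cos 57°  →  T_A = 0.6422 T_B.
Vertical: T_A sin 32° + T_B sin 57° = 1710.
Substituting the horizontal relation into the vertical equation gives 1.179 T_B = 1710, so T_B = 1450 N.

T_B ≈ 1450 N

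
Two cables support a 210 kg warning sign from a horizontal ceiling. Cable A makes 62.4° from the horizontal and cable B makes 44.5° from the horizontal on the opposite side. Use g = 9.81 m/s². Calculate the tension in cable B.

T_B ≈ 998 N

Weight W = 210 × 9.81 = 2060 N acts straight down.
Horizontal: T_A cos 62.4° = T_B cos 44.5°  →  T_A = 1.54 T_B.
Vertical: T_A sin 62.4° + T_B sin 44.5° = 2060.
Substituting the horizontal relation into the vertical equation gives 2.065 T_B = 2060, so T_B = 997.5 N.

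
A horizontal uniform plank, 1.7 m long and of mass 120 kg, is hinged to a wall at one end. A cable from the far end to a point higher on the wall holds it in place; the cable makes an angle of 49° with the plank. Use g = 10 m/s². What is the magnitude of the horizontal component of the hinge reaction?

Take torques about the hinge: T sin 49° · 1.7 = 120×10×0.85 = 1020 N·m.
So T = 1020 / (0.7547 × 1.7) = 795.01 N.
ΣF_x = 0: H_x = T cos 49° = 521.57 N.

H_x ≈ 522 N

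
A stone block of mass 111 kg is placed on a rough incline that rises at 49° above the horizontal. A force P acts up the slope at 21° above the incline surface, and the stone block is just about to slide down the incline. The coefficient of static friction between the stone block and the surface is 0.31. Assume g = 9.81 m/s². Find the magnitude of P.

P ≈ 730 N

On the verge of sliding down the incline, friction equals μN and acts up the slope.
Perpendicular: N + P sin 21° = W cos 49° = 714.4 N.
Along incline: P cos 21° + μN = W sin 49° with W sin 49° = 821.8 N.
Solving the pair for P and N: P = 729.9 N, N = 452.8 N (and f = μN = 140.4 N).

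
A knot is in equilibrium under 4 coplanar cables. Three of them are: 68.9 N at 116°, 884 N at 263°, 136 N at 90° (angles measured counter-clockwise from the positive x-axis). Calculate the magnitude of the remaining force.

Sum the known components: ΣF_x = -137.9 N, ΣF_y = -679.5 N.
For equilibrium the remaining force must supply (−ΣF_x, −ΣF_y) = (137.9, 679.5) N.
Magnitude = √((137.9)² + (679.5)²) = 693.3 N; direction = atan2(679.5, 137.9) = 78.5°.

F ≈ 693 N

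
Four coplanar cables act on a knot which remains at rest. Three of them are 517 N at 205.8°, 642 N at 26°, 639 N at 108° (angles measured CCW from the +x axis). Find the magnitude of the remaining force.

F ≈ 670 N

Sum the known components: ΣF_x = -85.9 N, ΣF_y = 664.1 N.
For equilibrium the remaining force must supply (−ΣF_x, −ΣF_y) = (85.9, -664.1) N.
Magnitude = √((85.9)² + (-664.1)²) = 669.7 N; direction = atan2(-664.1, 85.9) = 277.4°.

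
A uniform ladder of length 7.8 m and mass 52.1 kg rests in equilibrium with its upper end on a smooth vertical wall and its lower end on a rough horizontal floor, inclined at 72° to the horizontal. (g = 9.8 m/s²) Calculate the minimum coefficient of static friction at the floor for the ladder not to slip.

μ_min ≈ 0.162

ΣF_y = 0: N_floor = 52.1×9.8 = 510.58 N.
Torques about the foot: N_wall · 7.8 sin 72° = 52.1×9.8×3.9 cos 72° → N_wall = 82.949 N.
ΣF_x = 0: f_floor = N_wall = 82.949 N.
μ_min = f_floor / N_floor = 82.949 / 510.58 = 0.1625.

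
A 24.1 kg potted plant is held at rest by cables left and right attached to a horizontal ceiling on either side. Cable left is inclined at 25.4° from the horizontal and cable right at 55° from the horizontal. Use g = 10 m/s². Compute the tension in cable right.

Weight W = 24.1 × 10 = 241 N acts straight down.
Horizontal: T_left cos 25.4° = T_right cos 55°  →  T_left = 0.635 T_right.
Vertical: T_left sin 25.4° + T_right sin 55° = 241.
Substituting the horizontal relation into the vertical equation gives 1.092 T_right = 241, so T_right = 220.8 N.

T_right ≈ 221 N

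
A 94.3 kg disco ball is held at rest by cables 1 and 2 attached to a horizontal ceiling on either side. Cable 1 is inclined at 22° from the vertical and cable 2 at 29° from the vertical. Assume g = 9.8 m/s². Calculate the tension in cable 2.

T_2 ≈ 445 N

Angles from the horizontal: cable 1 is 90° − 22° = 68°, cable 2 is 90° − 29° = 61°.
Weight W = 94.3 × 9.8 = 924.1 N acts straight down.
Horizontal: T_1 cos 68° = T_2 cos 61°  →  T_1 = 1.294 T_2.
Vertical: T_1 sin 68° + T_2 sin 61° = 924.1.
Substituting the horizontal relation into the vertical equation gives 2.075 T_2 = 924.1, so T_2 = 445.5 N.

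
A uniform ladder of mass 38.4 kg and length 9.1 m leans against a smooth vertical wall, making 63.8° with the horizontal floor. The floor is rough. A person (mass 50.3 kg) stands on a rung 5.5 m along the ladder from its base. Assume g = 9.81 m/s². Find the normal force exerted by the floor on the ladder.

N_floor ≈ 870 N

ΣF_y = 0: N_floor = 38.4×9.81 + 50.3×9.81 = 870.15 N.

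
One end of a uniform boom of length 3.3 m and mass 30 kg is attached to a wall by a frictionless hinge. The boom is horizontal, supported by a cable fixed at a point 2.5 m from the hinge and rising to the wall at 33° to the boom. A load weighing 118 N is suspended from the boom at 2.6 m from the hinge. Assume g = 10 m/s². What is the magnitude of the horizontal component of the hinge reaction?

H_x ≈ 494 N

Take torques about the hinge: T sin 33° · 2.5 = 30×10×1.65 + 118×2.6 = 801.8 N·m.
So T = 801.8 / (0.5446 × 2.5) = 588.87 N.
ΣF_x = 0: H_x = T cos 33° = 493.87 N.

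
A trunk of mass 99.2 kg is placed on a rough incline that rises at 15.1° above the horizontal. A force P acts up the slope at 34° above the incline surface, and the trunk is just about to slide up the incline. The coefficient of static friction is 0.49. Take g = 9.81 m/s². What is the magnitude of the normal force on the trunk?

N ≈ 578 N

On the verge of sliding up the incline, friction equals μN and acts down the slope.
Perpendicular: N + P sin 34° = W cos 15.1° = 939.6 N.
Along incline: P cos 34° = W sin 15.1° + μN  with W sin 15.1° = 253.5 N.
Solving the pair for P and N: P = 647.2 N, N = 577.6 N (and f = μN = 283 N).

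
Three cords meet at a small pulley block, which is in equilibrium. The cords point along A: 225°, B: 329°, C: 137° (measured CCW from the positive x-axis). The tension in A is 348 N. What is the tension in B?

Resolve: ΣF_x = 348 cos 225° + T_B cos 329° + T_C cos 137° = 0.
        ΣF_y = 348 sin 225° + T_B sin 329° + T_C sin 137° = 0.
The known terms sum to (-246.1, -246.1) N, so 0.8572 T_B − 0.7314 T_C = 246.1 and -0.5150 T_B + 0.6820 T_C = 246.1.
Solving simultaneously: T_B = 1673 N, T_C = 1624 N.

T_B ≈ 1670 N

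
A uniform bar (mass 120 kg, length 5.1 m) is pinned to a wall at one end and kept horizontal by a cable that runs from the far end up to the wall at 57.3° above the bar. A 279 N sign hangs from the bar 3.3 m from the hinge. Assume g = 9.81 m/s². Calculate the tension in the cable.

Take torques about the hinge: T sin 57.3° · 5.1 = 120×9.81×2.55 + 279×3.3 = 3922.6 N·m.
So T = 3922.6 / (0.8415 × 5.1) = 913.99 N.

T ≈ 914 N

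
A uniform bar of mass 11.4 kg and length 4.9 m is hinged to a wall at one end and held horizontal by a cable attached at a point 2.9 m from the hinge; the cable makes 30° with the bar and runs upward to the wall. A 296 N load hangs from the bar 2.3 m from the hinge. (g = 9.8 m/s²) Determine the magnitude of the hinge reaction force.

|H| ≈ 575 N

Take torques about the hinge: T sin 30° · 2.9 = 11.4×9.8×2.45 + 296×2.3 = 954.51 N·m.
So T = 954.51 / (0.5000 × 2.9) = 658.29 N.
ΣF_x = 0: H_x = T cos 30° = 570.09 N.
ΣF_y = 0: H_y = (11.4×9.8 + 296) − T sin 30° = 407.72 − 329.14 = 78.577 N.
|H| = √(H_x² + H_y²) = √((570.09)² + (78.577)²) = 575.48 N.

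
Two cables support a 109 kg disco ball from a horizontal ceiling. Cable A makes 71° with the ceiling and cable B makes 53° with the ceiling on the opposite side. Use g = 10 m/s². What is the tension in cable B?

Weight W = 109 × 10 = 1090 N acts straight down.
Horizontal: T_A cos 71° = T_B cos 53°  →  T_A = 1.849 T_B.
Vertical: T_A sin 71° + T_B sin 53° = 1090.
Substituting the horizontal relation into the vertical equation gives 2.546 T_B = 1090, so T_B = 428 N.

T_B ≈ 428 N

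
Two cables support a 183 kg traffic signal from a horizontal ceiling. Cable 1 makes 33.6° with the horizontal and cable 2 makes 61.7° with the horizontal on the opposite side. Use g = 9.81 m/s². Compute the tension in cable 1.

Weight W = 183 × 9.81 = 1795 N acts straight down.
Horizontal: T_1 cos 33.6° = T_2 cos 61.7°  →  T_2 = 1.757 T_1.
Vertical: T_1 sin 33.6° + T_2 sin 61.7° = 1795.
Substituting the horizontal relation into the vertical equation gives 2.1 T_1 = 1795, so T_1 = 854.8 N.

T_1 ≈ 855 N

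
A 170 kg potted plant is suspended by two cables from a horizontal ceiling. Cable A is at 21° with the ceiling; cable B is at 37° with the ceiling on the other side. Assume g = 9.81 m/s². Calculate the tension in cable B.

T_B ≈ 1840 N

Weight W = 170 × 9.81 = 1668 N acts straight down.
Horizontal: T_A cos 21° = T_B cos 37°  →  T_A = 0.8555 T_B.
Vertical: T_A sin 21° + T_B sin 37° = 1668.
Substituting the horizontal relation into the vertical equation gives 0.9084 T_B = 1668, so T_B = 1836 N.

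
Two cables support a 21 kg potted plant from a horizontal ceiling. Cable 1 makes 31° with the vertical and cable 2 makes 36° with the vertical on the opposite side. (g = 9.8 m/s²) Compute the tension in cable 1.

T_1 ≈ 131 N

Angles from the horizontal: cable 1 is 90° − 31° = 59°, cable 2 is 90° − 36° = 54°.
Weight W = 21 × 9.8 = 205.8 N acts straight down.
Horizontal: T_1 cos 59° = T_2 cos 54°  →  T_2 = 0.8762 T_1.
Vertical: T_1 sin 59° + T_2 sin 54° = 205.8.
Substituting the horizontal relation into the vertical equation gives 1.566 T_1 = 205.8, so T_1 = 131.4 N.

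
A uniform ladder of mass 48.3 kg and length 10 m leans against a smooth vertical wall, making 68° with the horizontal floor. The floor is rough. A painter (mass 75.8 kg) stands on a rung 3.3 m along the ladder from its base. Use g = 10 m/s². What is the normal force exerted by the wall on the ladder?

N_wall ≈ 199 N

Torques about the foot: N_wall · 10 sin 68° = 48.3×10×5 cos 68° + 75.8×10×3.3 cos 68° → N_wall = 198.64 N.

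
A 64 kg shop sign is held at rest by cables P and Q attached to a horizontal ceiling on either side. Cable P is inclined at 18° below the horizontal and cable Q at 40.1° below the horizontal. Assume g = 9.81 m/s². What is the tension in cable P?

Weight W = 64 × 9.81 = 627.8 N acts straight down.
Horizontal: T_P cos 18° = T_Q cos 40.1°  →  T_Q = 1.243 T_P.
Vertical: T_P sin 18° + T_Q sin 40.1° = 627.8.
Substituting the horizontal relation into the vertical equation gives 1.11 T_P = 627.8, so T_P = 565.7 N.

T_P ≈ 566 N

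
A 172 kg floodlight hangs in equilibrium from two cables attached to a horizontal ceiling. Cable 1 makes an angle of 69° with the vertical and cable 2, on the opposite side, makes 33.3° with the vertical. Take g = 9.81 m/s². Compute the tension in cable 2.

T_2 ≈ 1610 N

Angles from the horizontal: cable 1 is 90° − 69° = 21°, cable 2 is 90° − 33.3° = 56.7°.
Weight W = 172 × 9.81 = 1687 N acts straight down.
Horizontal: T_1 cos 21° = T_2 cos 56.7°  →  T_1 = 0.5881 T_2.
Vertical: T_1 sin 21° + T_2 sin 56.7° = 1687.
Substituting the horizontal relation into the vertical equation gives 1.047 T_2 = 1687, so T_2 = 1612 N.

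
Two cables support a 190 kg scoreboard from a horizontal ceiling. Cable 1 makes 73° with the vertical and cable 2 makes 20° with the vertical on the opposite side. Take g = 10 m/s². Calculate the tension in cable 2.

T_2 ≈ 1820 N

Angles from the horizontal: cable 1 is 90° − 73° = 17°, cable 2 is 90° − 20° = 70°.
Weight W = 190 × 10 = 1900 N acts straight down.
Horizontal: T_1 cos 17° = T_2 cos 70°  →  T_1 = 0.3576 T_2.
Vertical: T_1 sin 17° + T_2 sin 70° = 1900.
Substituting the horizontal relation into the vertical equation gives 1.044 T_2 = 1900, so T_2 = 1819 N.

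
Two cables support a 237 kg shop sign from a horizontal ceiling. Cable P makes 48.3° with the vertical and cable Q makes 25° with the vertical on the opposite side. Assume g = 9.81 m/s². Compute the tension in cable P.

Angles from the horizontal: cable P is 90° − 48.3° = 41.7°, cable Q is 90° − 25° = 65°.
Weight W = 237 × 9.81 = 2325 N acts straight down.
Horizontal: T_P cos 41.7° = T_Q cos 65°  →  T_Q = 1.767 T_P.
Vertical: T_P sin 41.7° + T_Q sin 65° = 2325.
Substituting the horizontal relation into the vertical equation gives 2.266 T_P = 2325, so T_P = 1026 N.

T_P ≈ 1030 N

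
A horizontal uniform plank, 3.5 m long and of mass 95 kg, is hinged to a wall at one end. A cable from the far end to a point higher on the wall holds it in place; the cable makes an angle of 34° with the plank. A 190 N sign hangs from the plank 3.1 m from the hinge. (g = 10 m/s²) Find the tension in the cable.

Take torques about the hinge: T sin 34° · 3.5 = 95×10×1.75 + 190×3.1 = 2251.5 N·m.
So T = 2251.5 / (0.5592 × 3.5) = 1150.4 N.

T ≈ 1150 N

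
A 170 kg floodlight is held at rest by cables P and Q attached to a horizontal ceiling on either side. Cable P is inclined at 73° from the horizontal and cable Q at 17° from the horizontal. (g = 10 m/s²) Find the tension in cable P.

T_P ≈ 1630 N

Weight W = 170 × 10 = 1700 N acts straight down.
Horizontal: T_P cos 73° = T_Q cos 17°  →  T_Q = 0.3057 T_P.
Vertical: T_P sin 73° + T_Q sin 17° = 1700.
Substituting the horizontal relation into the vertical equation gives 1.046 T_P = 1700, so T_P = 1626 N.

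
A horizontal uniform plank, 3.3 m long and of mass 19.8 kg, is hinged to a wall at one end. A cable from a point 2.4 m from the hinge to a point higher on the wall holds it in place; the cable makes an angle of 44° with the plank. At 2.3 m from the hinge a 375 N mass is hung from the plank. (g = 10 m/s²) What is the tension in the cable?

Take torques about the hinge: T sin 44° · 2.4 = 19.8×10×1.65 + 375×2.3 = 1189.2 N·m.
So T = 1189.2 / (0.6947 × 2.4) = 713.3 N.

T ≈ 713 N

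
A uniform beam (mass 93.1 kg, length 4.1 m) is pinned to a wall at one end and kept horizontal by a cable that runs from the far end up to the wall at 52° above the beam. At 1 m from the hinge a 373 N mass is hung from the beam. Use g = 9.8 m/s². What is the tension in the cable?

T ≈ 694 N

Take torques about the hinge: T sin 52° · 4.1 = 93.1×9.8×2.05 + 373×1 = 2243.4 N·m.
So T = 2243.4 / (0.7880 × 4.1) = 694.36 N.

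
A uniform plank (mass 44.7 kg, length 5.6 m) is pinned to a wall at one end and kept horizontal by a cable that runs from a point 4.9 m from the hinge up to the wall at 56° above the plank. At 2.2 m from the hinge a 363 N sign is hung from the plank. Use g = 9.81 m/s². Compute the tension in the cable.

Take torques about the hinge: T sin 56° · 4.9 = 44.7×9.81×2.8 + 363×2.2 = 2026.4 N·m.
So T = 2026.4 / (0.8290 × 4.9) = 498.84 N.

T ≈ 499 N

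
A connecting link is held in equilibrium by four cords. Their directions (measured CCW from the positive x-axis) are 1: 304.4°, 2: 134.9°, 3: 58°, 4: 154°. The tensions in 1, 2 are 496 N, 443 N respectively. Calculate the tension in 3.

T_3 ≈ 101 N

Resolve: ΣF_x = 496 cos 304.4° + 443 cos 134.9° + T_3 cos 58° + T_4 cos 154° = 0.
        ΣF_y = 496 sin 304.4° + 443 sin 134.9° + T_3 sin 58° + T_4 sin 154° = 0.
The known terms sum to (-32.48, -95.46) N, so 0.5299 T_3 − 0.8988 T_4 = 32.48 and 0.8480 T_3 + 0.4384 T_4 = 95.46.
Solving simultaneously: T_3 = 100.6 N, T_4 = 23.17 N.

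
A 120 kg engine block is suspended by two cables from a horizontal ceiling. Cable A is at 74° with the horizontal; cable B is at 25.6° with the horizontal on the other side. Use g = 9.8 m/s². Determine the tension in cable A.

T_A ≈ 1080 N

Weight W = 120 × 9.8 = 1176 N acts straight down.
Horizontal: T_A cos 74° = T_B cos 25.6°  →  T_B = 0.3056 T_A.
Vertical: T_A sin 74° + T_B sin 25.6° = 1176.
Substituting the horizontal relation into the vertical equation gives 1.093 T_A = 1176, so T_A = 1076 N.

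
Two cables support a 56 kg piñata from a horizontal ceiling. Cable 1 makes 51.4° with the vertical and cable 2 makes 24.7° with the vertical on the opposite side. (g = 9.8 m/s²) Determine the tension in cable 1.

T_1 ≈ 236 N

Angles from the horizontal: cable 1 is 90° − 51.4° = 38.6°, cable 2 is 90° − 24.7° = 65.3°.
Weight W = 56 × 9.8 = 548.8 N acts straight down.
Horizontal: T_1 cos 38.6° = T_2 cos 65.3°  →  T_2 = 1.87 T_1.
Vertical: T_1 sin 38.6° + T_2 sin 65.3° = 548.8.
Substituting the horizontal relation into the vertical equation gives 2.323 T_1 = 548.8, so T_1 = 236.2 N.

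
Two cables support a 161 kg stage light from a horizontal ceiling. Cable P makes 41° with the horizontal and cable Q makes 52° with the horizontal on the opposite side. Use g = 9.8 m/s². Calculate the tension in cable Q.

Weight W = 161 × 9.8 = 1578 N acts straight down.
Horizontal: T_P cos 41° = T_Q cos 52°  →  T_P = 0.8158 T_Q.
Vertical: T_P sin 41° + T_Q sin 52° = 1578.
Substituting the horizontal relation into the vertical equation gives 1.323 T_Q = 1578, so T_Q = 1192 N.

T_Q ≈ 1190 N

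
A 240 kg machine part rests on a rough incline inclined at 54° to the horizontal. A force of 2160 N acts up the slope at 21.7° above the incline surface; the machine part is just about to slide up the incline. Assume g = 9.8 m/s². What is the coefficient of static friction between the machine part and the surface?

On the verge of sliding up the incline, friction is at its maximum μN and acts down the slope.
Perpendicular to incline: N = W cos 54° − P sin 21.7° = 1382 − 798.7 = 583.8 N.
Along incline: P cos 21.7° − μN = W sin 54° → μ = −(W sin 54° − P cos 21.7°) / N = 0.1783.

μ ≈ 0.178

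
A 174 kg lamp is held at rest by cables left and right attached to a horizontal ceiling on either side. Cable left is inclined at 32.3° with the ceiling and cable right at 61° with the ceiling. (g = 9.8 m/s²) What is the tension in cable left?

Weight W = 174 × 9.8 = 1705 N acts straight down.
Horizontal: T_left cos 32.3° = T_right cos 61°  →  T_right = 1.743 T_left.
Vertical: T_left sin 32.3° + T_right sin 61° = 1705.
Substituting the horizontal relation into the vertical equation gives 2.059 T_left = 1705, so T_left = 828.1 N.

T_left ≈ 828 N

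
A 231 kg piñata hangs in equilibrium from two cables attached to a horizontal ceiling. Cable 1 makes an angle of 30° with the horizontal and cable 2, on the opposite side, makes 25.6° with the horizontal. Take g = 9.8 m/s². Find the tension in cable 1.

Weight W = 231 × 9.8 = 2264 N acts straight down.
Horizontal: T_1 cos 30° = T_2 cos 25.6°  →  T_2 = 0.9603 T_1.
Vertical: T_1 sin 30° + T_2 sin 25.6° = 2264.
Substituting the horizontal relation into the vertical equation gives 0.9149 T_1 = 2264, so T_1 = 2474 N.

T_1 ≈ 2470 N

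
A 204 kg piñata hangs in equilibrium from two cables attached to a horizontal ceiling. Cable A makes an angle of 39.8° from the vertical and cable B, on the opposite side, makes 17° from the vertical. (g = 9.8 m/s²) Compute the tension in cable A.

Angles from the horizontal: cable A is 90° − 39.8° = 50.2°, cable B is 90° − 17° = 73°.
Weight W = 204 × 9.8 = 1999 N acts straight down.
Horizontal: T_A cos 50.2° = T_B cos 73°  →  T_B = 2.189 T_A.
Vertical: T_A sin 50.2° + T_B sin 73° = 1999.
Substituting the horizontal relation into the vertical equation gives 2.862 T_A = 1999, so T_A = 698.5 N.

T_A ≈ 699 N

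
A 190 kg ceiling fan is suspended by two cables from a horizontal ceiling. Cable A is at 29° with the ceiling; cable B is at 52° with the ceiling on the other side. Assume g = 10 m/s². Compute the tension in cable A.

T_A ≈ 1180 N

Weight W = 190 × 10 = 1900 N acts straight down.
Horizontal: T_A cos 29° = T_B cos 52°  →  T_B = 1.421 T_A.
Vertical: T_A sin 29° + T_B sin 52° = 1900.
Substituting the horizontal relation into the vertical equation gives 1.604 T_A = 1900, so T_A = 1184 N.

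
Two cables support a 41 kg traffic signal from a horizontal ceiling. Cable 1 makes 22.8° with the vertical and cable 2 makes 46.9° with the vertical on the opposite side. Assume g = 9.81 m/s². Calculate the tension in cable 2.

Angles from the horizontal: cable 1 is 90° − 22.8° = 67.2°, cable 2 is 90° − 46.9° = 43.1°.
Weight W = 41 × 9.81 = 402.2 N acts straight down.
Horizontal: T_1 cos 67.2° = T_2 cos 43.1°  →  T_1 = 1.884 T_2.
Vertical: T_1 sin 67.2° + T_2 sin 43.1° = 402.2.
Substituting the horizontal relation into the vertical equation gives 2.42 T_2 = 402.2, so T_2 = 166.2 N.

T_2 ≈ 166 N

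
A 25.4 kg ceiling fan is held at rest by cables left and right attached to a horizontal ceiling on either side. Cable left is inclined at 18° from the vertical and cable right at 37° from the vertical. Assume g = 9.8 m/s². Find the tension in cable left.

T_left ≈ 183 N

Angles from the horizontal: cable left is 90° − 18° = 72°, cable right is 90° − 37° = 53°.
Weight W = 25.4 × 9.8 = 248.9 N acts straight down.
Horizontal: T_left cos 72° = T_right cos 53°  →  T_right = 0.5135 T_left.
Vertical: T_left sin 72° + T_right sin 53° = 248.9.
Substituting the horizontal relation into the vertical equation gives 1.361 T_left = 248.9, so T_left = 182.9 N.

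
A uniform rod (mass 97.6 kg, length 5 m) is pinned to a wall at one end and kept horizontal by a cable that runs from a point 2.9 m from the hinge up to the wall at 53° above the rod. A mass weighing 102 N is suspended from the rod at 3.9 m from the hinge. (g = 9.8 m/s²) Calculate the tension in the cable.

T ≈ 1200 N

Take torques about the hinge: T sin 53° · 2.9 = 97.6×9.8×2.5 + 102×3.9 = 2789 N·m.
So T = 2789 / (0.7986 × 2.9) = 1204.2 N.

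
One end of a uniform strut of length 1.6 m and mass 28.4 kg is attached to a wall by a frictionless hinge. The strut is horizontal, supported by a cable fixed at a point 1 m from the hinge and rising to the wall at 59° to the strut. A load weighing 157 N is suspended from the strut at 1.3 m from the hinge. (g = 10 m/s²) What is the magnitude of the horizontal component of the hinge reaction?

Take torques about the hinge: T sin 59° · 1 = 28.4×10×0.8 + 157×1.3 = 431.3 N·m.
So T = 431.3 / (0.8572 × 1) = 503.17 N.
ΣF_x = 0: H_x = T cos 59° = 259.15 N.

H_x ≈ 259 N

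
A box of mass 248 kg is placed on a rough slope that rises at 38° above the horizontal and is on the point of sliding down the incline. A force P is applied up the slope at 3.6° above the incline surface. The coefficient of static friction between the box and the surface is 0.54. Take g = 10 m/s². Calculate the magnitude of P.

On the verge of sliding down the incline, friction equals μN and acts up the slope.
Perpendicular: N + P sin 3.6° = W cos 38° = 1954 N.
Along incline: P cos 3.6° + μN = W sin 38° with W sin 38° = 1527 N.
Solving the pair for P and N: P = 489.1 N, N = 1924 N (and f = μN = 1039 N).

P ≈ 489 N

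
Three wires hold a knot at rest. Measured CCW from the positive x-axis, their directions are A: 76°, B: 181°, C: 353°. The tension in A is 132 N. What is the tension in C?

T_C ≈ 916 N

Resolve: ΣF_x = 132 cos 76° + T_B cos 181° + T_C cos 353° = 0.
        ΣF_y = 132 sin 76° + T_B sin 181° + T_C sin 353° = 0.
The known terms sum to (31.93, 128.1) N, so -0.9998 T_B + 0.9925 T_C = -31.93 and -0.0175 T_B − 0.1219 T_C = -128.1.
Solving simultaneously: T_B = 941.4 N, T_C = 916.1 N.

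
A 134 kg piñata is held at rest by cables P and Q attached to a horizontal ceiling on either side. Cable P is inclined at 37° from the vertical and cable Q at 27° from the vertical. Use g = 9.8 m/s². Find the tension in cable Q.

T_Q ≈ 879 N

Angles from the horizontal: cable P is 90° − 37° = 53°, cable Q is 90° − 27° = 63°.
Weight W = 134 × 9.8 = 1313 N acts straight down.
Horizontal: T_P cos 53° = T_Q cos 63°  →  T_P = 0.7544 T_Q.
Vertical: T_P sin 53° + T_Q sin 63° = 1313.
Substituting the horizontal relation into the vertical equation gives 1.493 T_Q = 1313, so T_Q = 879.3 N.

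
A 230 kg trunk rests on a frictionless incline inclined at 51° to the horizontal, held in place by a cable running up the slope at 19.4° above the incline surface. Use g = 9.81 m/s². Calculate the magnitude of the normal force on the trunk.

N ≈ 802 N

Take axes along and perpendicular to the incline. Weight components: W sin 51° = 1753 N down-slope, W cos 51° = 1420 N into the surface.
Along incline: T cos 19.4° = W sin 51° → T = 1859 N.
Perpendicular: N = W cos 51° − T sin 19.4° = 802.4 N.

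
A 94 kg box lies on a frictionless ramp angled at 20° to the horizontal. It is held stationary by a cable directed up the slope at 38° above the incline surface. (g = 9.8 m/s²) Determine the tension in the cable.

T ≈ 400 N

Take axes along and perpendicular to the incline. Weight components: W sin 20° = 315.1 N down-slope, W cos 20° = 865.6 N into the surface.
Along incline: T cos 38° = W sin 20° → T = 399.8 N.
Perpendicular: N = W cos 20° − T sin 38° = 619.5 N.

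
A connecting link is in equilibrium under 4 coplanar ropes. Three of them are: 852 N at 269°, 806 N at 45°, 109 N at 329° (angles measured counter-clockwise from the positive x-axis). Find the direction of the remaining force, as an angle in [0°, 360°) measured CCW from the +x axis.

θ ≈ 152°

Sum the known components: ΣF_x = 648.5 N, ΣF_y = -338.1 N.
For equilibrium the remaining force must supply (−ΣF_x, −ΣF_y) = (-648.5, 338.1) N.
Magnitude = √((-648.5)² + (338.1)²) = 731.3 N; direction = atan2(338.1, -648.5) = 152.5°.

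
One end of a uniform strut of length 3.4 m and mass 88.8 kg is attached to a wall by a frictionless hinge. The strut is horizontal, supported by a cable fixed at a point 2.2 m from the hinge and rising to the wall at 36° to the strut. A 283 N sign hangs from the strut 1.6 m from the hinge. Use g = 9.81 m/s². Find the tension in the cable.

T ≈ 1500 N

Take torques about the hinge: T sin 36° · 2.2 = 88.8×9.81×1.7 + 283×1.6 = 1933.7 N·m.
So T = 1933.7 / (0.5878 × 2.2) = 1495.4 N.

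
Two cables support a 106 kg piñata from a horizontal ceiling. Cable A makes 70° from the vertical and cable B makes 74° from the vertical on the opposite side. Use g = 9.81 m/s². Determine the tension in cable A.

T_A ≈ 1700 N

Angles from the horizontal: cable A is 90° − 70° = 20°, cable B is 90° − 74° = 16°.
Weight W = 106 × 9.81 = 1040 N acts straight down.
Horizontal: T_A cos 20° = T_B cos 16°  →  T_B = 0.9776 T_A.
Vertical: T_A sin 20° + T_B sin 16° = 1040.
Substituting the horizontal relation into the vertical equation gives 0.6115 T_A = 1040, so T_A = 1701 N.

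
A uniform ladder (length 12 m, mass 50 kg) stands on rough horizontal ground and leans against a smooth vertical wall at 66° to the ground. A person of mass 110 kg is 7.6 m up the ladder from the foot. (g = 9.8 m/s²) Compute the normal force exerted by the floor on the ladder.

N_floor ≈ 1570 N

ΣF_y = 0: N_floor = 50×9.8 + 110×9.8 = 1568 N.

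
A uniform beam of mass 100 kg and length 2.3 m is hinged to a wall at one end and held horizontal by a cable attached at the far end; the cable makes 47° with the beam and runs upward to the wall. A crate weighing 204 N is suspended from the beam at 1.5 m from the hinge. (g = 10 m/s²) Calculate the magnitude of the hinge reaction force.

Take torques about the hinge: T sin 47° · 2.3 = 100×10×1.15 + 204×1.5 = 1456 N·m.
So T = 1456 / (0.7314 × 2.3) = 865.58 N.
ΣF_x = 0: H_x = T cos 47° = 590.32 N.
ΣF_y = 0: H_y = (100×10 + 204) − T sin 47° = 1204 − 633.04 = 570.96 N.
|H| = √(H_x² + H_y²) = √((590.32)² + (570.96)²) = 821.26 N.

|H| ≈ 821 N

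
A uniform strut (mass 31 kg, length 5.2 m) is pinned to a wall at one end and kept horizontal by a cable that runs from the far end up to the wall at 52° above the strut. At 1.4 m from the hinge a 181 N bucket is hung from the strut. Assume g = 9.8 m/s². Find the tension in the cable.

T ≈ 255 N

Take torques about the hinge: T sin 52° · 5.2 = 31×9.8×2.6 + 181×1.4 = 1043.3 N·m.
So T = 1043.3 / (0.7880 × 5.2) = 254.6 N.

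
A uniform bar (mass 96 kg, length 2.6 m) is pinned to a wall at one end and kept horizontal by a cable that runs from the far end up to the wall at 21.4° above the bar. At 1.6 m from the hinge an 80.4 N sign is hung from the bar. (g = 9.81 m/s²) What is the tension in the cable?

Take torques about the hinge: T sin 21.4° · 2.6 = 96×9.81×1.3 + 80.4×1.6 = 1352.9 N·m.
So T = 1352.9 / (0.3649 × 2.6) = 1426.1 N.

T ≈ 1430 N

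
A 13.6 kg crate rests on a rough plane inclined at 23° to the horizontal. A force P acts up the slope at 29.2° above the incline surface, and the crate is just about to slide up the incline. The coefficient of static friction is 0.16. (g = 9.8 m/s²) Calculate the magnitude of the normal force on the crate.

On the verge of sliding up the incline, friction equals μN and acts down the slope.
Perpendicular: N + P sin 29.2° = W cos 23° = 122.7 N.
Along incline: P cos 29.2° = W sin 23° + μN  with W sin 23° = 52.08 N.
Solving the pair for P and N: P = 75.4 N, N = 85.9 N (and f = μN = 13.74 N).

N ≈ 85.9 N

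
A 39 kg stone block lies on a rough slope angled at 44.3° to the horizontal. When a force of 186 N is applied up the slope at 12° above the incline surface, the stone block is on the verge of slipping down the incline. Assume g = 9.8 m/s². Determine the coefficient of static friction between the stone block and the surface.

On the verge of sliding down the incline, friction is at its maximum μN and acts up the slope.
Perpendicular to incline: N = W cos 44.3° − P sin 12° = 273.5 − 38.67 = 234.9 N.
Along incline: P cos 12° + μN = W sin 44.3° → μ = (W sin 44.3° − P cos 12°) / N = 0.3619.

μ ≈ 0.362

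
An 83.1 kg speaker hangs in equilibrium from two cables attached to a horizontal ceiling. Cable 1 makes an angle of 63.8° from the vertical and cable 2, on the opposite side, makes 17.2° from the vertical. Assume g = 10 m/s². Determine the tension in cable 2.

T_2 ≈ 755 N

Angles from the horizontal: cable 1 is 90° − 63.8° = 26.2°, cable 2 is 90° − 17.2° = 72.8°.
Weight W = 83.1 × 10 = 831 N acts straight down.
Horizontal: T_1 cos 26.2° = T_2 cos 72.8°  →  T_1 = 0.3296 T_2.
Vertical: T_1 sin 26.2° + T_2 sin 72.8° = 831.
Substituting the horizontal relation into the vertical equation gives 1.101 T_2 = 831, so T_2 = 754.9 N.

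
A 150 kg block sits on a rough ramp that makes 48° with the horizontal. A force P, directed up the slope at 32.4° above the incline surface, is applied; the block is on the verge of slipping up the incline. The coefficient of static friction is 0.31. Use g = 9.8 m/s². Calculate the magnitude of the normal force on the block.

N ≈ 243 N

On the verge of sliding up the incline, friction equals μN and acts down the slope.
Perpendicular: N + P sin 32.4° = W cos 48° = 983.6 N.
Along incline: P cos 32.4° = W sin 48° + μN  with W sin 48° = 1092 N.
Solving the pair for P and N: P = 1383 N, N = 242.6 N (and f = μN = 75.21 N).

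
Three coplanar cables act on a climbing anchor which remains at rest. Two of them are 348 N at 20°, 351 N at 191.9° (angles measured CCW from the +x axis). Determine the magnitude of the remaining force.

F ≈ 49.5 N

Sum the known components: ΣF_x = -16.44 N, ΣF_y = 46.65 N.
For equilibrium the remaining force must supply (−ΣF_x, −ΣF_y) = (16.44, -46.65) N.
Magnitude = √((16.44)² + (-46.65)²) = 49.46 N; direction = atan2(-46.65, 16.44) = 289.4°.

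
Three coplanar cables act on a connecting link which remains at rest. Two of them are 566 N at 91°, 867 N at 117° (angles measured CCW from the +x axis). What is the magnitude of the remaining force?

Sum the known components: ΣF_x = -403.5 N, ΣF_y = 1338 N.
For equilibrium the remaining force must supply (−ΣF_x, −ΣF_y) = (403.5, -1338) N.
Magnitude = √((403.5)² + (-1338)²) = 1398 N; direction = atan2(-1338, 403.5) = 286.8°.

F ≈ 1400 N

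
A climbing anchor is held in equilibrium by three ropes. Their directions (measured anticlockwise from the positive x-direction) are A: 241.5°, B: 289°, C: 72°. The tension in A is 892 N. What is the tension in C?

Resolve: ΣF_x = 892 cos 241.5° + T_B cos 289° + T_C cos 72° = 0.
        ΣF_y = 892 sin 241.5° + T_B sin 289° + T_C sin 72° = 0.
The known terms sum to (-425.6, -783.9) N, so 0.3256 T_B + 0.3090 T_C = 425.6 and -0.9455 T_B + 0.9511 T_C = 783.9.
Solving simultaneously: T_B = 270.1 N, T_C = 1093 N.

T_C ≈ 1090 N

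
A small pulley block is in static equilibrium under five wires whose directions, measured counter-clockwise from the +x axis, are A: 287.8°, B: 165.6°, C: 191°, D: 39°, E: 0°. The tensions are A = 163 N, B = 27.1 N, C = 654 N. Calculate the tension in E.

T_E ≈ 281 N

Resolve: ΣF_x = 163 cos 287.8° + 27.1 cos 165.6° + 654 cos 191° + T_D cos 39° + T_E cos 0° = 0.
        ΣF_y = 163 sin 287.8° + 27.1 sin 165.6° + 654 sin 191° + T_D sin 39° + T_E sin 0° = 0.
The known terms sum to (-618.4, -273.2) N, so 0.7771 T_D + 1.0000 T_E = 618.4 and 0.6293 T_D + 0.0000 T_E = 273.2.
Solving simultaneously: T_D = 434.2 N, T_E = 281 N.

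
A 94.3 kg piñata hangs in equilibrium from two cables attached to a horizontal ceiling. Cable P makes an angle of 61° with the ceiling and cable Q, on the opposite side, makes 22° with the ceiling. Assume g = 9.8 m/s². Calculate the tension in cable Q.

Weight W = 94.3 × 9.8 = 924.1 N acts straight down.
Horizontal: T_P cos 61° = T_Q cos 22°  →  T_P = 1.912 T_Q.
Vertical: T_P sin 61° + T_Q sin 22° = 924.1.
Substituting the horizontal relation into the vertical equation gives 2.047 T_Q = 924.1, so T_Q = 451.4 N.

T_Q ≈ 451 N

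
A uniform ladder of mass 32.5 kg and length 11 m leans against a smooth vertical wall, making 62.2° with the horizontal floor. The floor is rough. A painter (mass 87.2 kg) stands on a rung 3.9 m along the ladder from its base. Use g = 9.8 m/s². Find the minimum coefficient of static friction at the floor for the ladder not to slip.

μ_min ≈ 0.208

ΣF_y = 0: N_floor = 32.5×9.8 + 87.2×9.8 = 1173.1 N.
Torques about the foot: N_wall · 11 sin 62.2° = 32.5×9.8×5.5 cos 62.2° + 87.2×9.8×3.9 cos 62.2° → N_wall = 243.71 N.
ΣF_x = 0: f_floor = N_wall = 243.71 N.
μ_min = f_floor / N_floor = 243.71 / 1173.1 = 0.2078.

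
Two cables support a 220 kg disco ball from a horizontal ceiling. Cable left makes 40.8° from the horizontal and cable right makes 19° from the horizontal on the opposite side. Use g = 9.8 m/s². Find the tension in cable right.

Weight W = 220 × 9.8 = 2156 N acts straight down.
Horizontal: T_left cos 40.8° = T_right cos 19°  →  T_left = 1.249 T_right.
Vertical: T_left sin 40.8° + T_right sin 19° = 2156.
Substituting the horizontal relation into the vertical equation gives 1.142 T_right = 2156, so T_right = 1888 N.

T_right ≈ 1890 N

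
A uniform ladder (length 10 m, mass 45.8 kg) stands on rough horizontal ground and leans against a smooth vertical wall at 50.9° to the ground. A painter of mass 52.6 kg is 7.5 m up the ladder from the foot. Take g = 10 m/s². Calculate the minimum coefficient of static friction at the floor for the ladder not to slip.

μ_min ≈ 0.515

ΣF_y = 0: N_floor = 45.8×10 + 52.6×10 = 984 N.
Torques about the foot: N_wall · 10 sin 50.9° = 45.8×10×5 cos 50.9° + 52.6×10×7.5 cos 50.9° → N_wall = 506.7 N.
ΣF_x = 0: f_floor = N_wall = 506.7 N.
μ_min = f_floor / N_floor = 506.7 / 984 = 0.5149.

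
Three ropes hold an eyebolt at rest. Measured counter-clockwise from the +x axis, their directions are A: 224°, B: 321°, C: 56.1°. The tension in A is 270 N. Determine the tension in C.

Resolve: ΣF_x = 270 cos 224° + T_B cos 321° + T_C cos 56.1° = 0.
        ΣF_y = 270 sin 224° + T_B sin 321° + T_C sin 56.1° = 0.
The known terms sum to (-194.2, -187.6) N, so 0.7771 T_B + 0.5577 T_C = 194.2 and -0.6293 T_B + 0.8300 T_C = 187.6.
Solving simultaneously: T_B = 56.82 N, T_C = 269.1 N.

T_C ≈ 269 N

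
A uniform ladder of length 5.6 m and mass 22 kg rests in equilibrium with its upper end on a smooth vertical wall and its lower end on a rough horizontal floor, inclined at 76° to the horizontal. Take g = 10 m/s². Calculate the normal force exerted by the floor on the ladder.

N_floor ≈ 220 N

ΣF_y = 0: N_floor = 22×10 = 220 N.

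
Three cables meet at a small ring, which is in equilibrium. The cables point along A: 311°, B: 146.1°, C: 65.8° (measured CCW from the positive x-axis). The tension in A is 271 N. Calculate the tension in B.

Resolve: ΣF_x = 271 cos 311° + T_B cos 146.1° + T_C cos 65.8° = 0.
        ΣF_y = 271 sin 311° + T_B sin 146.1° + T_C sin 65.8° = 0.
The known terms sum to (177.8, -204.5) N, so -0.8300 T_B + 0.4099 T_C = -177.8 and 0.5577 T_B + 0.9121 T_C = 204.5.
Solving simultaneously: T_B = 249.6 N, T_C = 71.62 N.

T_B ≈ 250 N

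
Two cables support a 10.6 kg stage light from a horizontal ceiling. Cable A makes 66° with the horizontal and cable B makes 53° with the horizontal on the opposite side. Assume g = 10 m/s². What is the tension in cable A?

Weight W = 10.6 × 10 = 106 N acts straight down.
Horizontal: T_A cos 66° = T_B cos 53°  →  T_B = 0.6758 T_A.
Vertical: T_A sin 66° + T_B sin 53° = 106.
Substituting the horizontal relation into the vertical equation gives 1.453 T_A = 106, so T_A = 72.94 N.

T_A ≈ 72.9 N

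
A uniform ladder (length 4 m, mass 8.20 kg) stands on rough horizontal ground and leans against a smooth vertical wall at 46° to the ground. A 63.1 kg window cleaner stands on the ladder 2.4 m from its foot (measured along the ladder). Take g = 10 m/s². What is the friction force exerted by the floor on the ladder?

Torques about the foot: N_wall · 4 sin 46° = 8.20×10×2 cos 46° + 63.1×10×2.4 cos 46° → N_wall = 405.2 N.
ΣF_x = 0: f_floor = N_wall = 405.2 N.

f ≈ 405 N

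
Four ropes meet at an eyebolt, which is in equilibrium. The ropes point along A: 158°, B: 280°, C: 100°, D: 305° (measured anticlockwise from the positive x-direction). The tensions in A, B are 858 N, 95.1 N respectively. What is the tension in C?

Resolve: ΣF_x = 858 cos 158° + 95.1 cos 280° + T_C cos 100° + T_D cos 305° = 0.
        ΣF_y = 858 sin 158° + 95.1 sin 280° + T_C sin 100° + T_D sin 305° = 0.
The known terms sum to (-779, 227.8) N, so -0.1736 T_C + 0.5736 T_D = 779 and 0.9848 T_C − 0.8192 T_D = -227.8.
Solving simultaneously: T_C = 1201 N, T_D = 1722 N.

T_C ≈ 1200 N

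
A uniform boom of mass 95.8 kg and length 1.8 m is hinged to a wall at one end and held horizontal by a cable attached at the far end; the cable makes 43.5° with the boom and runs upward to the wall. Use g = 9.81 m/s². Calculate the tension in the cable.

Take torques about the hinge: T sin 43.5° · 1.8 = 95.8×9.81×0.9 = 845.82 N·m.
So T = 845.82 / (0.6884 × 1.8) = 682.64 N.

T ≈ 683 N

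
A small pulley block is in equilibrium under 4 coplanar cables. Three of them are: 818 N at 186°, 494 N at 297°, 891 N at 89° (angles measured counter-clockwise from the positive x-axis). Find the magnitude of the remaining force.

Sum the known components: ΣF_x = -573.7 N, ΣF_y = 365.2 N.
For equilibrium the remaining force must supply (−ΣF_x, −ΣF_y) = (573.7, -365.2) N.
Magnitude = √((573.7)² + (-365.2)²) = 680.1 N; direction = atan2(-365.2, 573.7) = 327.5°.

F ≈ 680 N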